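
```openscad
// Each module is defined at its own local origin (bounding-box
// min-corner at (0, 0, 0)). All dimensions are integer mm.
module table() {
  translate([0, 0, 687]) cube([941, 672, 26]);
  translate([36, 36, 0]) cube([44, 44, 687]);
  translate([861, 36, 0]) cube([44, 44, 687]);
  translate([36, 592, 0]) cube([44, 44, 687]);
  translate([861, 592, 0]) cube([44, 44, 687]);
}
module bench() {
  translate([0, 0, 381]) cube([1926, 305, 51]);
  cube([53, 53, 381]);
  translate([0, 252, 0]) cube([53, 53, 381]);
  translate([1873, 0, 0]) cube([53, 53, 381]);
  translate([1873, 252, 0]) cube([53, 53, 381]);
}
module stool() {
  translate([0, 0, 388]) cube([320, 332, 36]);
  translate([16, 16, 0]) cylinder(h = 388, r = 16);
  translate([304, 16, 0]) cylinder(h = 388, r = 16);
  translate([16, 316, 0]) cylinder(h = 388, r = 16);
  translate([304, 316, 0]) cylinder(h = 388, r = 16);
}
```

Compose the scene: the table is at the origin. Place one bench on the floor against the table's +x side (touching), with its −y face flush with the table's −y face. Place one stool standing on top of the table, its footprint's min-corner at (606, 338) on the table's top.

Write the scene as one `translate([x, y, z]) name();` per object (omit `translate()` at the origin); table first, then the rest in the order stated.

table();
translate([941, 0, 0]) bench();
translate([606, 338, 713]) stool();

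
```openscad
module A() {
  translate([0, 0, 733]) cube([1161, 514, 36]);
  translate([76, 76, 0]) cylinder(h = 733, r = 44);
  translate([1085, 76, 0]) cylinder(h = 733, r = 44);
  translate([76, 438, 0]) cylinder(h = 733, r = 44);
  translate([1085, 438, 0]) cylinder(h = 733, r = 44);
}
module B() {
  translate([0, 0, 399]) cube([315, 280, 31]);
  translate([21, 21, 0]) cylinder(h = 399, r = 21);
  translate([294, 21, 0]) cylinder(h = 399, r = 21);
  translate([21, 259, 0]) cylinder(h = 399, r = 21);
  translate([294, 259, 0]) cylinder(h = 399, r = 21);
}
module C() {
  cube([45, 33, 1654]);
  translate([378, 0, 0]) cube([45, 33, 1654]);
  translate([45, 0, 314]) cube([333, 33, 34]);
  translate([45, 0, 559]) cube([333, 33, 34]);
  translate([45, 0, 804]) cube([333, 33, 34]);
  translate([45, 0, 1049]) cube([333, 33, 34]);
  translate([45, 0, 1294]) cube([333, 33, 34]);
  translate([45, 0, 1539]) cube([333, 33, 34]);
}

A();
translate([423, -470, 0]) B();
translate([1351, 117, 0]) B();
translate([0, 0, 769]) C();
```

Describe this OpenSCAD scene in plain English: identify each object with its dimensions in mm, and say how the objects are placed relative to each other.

A is a rectangular dining table. The top is 1161×514×36 mm with its upper surface at z = 769 mm. It stands on four round legs of 88 mm diameter, each leg's bounding box inset 32 mm from the nearest pair of top edges, running from the floor to the underside of the top.

B is a four-legged stool. The seat is a 315×280×31 mm slab whose top surface is at z = 430 mm; four round legs, each 42 mm in diameter, run from the floor (z = 0) to the underside of the seat, each leg's axis is inset half a diameter from the nearest pair of seat edges (so the leg's bounding box is flush with the corner).

C is a straight ladder. Two 45×33 mm vertical rails, 1654 mm tall, stand 423 mm apart (outside-to-outside) with their front faces coplanar on the −y side. 6 rungs, each 33 mm deep and 34 mm tall, span between the inner faces of the rails, front faces flush with the rails. The lowest rung's underside is at z = 314 mm and rungs are spaced 245 mm apart (underside to underside).

Two stools sit around the table at the −y, +x sides. The ladder is on top of the table.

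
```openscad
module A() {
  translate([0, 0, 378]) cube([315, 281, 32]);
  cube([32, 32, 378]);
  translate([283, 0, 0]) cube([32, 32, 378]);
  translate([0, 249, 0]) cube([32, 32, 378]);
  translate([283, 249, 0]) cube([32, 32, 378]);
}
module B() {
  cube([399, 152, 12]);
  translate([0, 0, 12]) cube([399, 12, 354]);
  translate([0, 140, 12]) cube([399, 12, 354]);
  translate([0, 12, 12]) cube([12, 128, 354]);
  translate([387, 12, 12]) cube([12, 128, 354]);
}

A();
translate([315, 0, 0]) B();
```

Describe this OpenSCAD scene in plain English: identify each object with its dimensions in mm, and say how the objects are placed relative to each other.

A is a simple wooden stool: a rectangular seat 315 mm (x) by 281 mm (y), 32 mm thick, top face at z = 410 mm, on four square legs, each 32×32 mm in cross-section. The legs rest on z = 0, each flush with a corner of the seat.

B is an open storage box with external size 399×152×366 mm and wall thickness 12 mm (the base is also 12 mm thick). The base covers the whole footprint; the four walls stand on the base, with the y-facing walls full-width and the x-facing walls fitting between their inner faces.

The open box is against the stool's +x side, with their −y faces flush.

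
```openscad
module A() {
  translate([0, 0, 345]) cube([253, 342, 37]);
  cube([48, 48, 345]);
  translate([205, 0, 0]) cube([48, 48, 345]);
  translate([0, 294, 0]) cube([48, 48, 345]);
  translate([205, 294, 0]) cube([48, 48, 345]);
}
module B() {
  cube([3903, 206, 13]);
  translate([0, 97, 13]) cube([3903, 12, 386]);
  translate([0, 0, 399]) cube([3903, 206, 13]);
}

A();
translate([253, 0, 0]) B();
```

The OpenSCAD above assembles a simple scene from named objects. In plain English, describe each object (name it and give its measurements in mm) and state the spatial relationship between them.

A is a four-legged stool. The seat is 253×342 mm, 37 mm thick, top at z = 382 mm. It stands on four square legs, each 48×48 mm in cross-section, from z = 0 to the seat underside, each flush with a corner of the seat.

B is an I-beam lying along x, 3903 mm long. Overall section height 412 mm. Two flanges 206 mm wide (y) and 13 mm thick, one on the floor and one at the top; a web 12 mm thick runs between them, centred on the flange width.

The I-beam is against the stool's +x side, with their −y faces flush.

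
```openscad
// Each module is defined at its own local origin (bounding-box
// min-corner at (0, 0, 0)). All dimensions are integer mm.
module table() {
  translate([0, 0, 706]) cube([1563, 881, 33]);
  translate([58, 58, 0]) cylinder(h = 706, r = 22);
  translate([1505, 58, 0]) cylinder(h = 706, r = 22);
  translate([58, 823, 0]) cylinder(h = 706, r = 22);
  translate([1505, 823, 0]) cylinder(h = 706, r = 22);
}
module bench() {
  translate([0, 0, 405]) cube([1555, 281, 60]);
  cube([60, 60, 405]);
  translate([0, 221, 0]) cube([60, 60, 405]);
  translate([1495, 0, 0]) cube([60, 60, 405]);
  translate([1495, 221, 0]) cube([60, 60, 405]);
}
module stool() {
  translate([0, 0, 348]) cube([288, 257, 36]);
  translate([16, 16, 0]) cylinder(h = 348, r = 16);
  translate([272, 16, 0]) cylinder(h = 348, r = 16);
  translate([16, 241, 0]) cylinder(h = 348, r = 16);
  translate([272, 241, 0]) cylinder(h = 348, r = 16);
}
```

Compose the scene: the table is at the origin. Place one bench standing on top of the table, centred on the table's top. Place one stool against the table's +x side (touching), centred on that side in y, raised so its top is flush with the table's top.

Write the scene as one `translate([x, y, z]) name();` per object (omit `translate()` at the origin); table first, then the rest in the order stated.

table();
translate([4, 300, 739]) bench();
translate([1563, 312, 355]) stool();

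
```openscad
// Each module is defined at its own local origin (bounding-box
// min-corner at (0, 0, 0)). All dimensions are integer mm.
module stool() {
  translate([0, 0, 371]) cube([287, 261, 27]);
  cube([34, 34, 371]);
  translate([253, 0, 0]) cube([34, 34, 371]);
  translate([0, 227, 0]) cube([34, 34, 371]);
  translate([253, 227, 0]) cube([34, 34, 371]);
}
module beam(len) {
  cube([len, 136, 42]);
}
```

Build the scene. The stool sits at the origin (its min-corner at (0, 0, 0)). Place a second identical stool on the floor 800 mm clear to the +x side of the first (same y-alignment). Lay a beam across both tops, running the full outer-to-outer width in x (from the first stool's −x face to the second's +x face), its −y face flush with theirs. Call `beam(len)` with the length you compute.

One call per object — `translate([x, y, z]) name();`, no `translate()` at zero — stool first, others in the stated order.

stool();
translate([1087, 0, 0]) stool();
translate([0, 0, 398]) beam(1374);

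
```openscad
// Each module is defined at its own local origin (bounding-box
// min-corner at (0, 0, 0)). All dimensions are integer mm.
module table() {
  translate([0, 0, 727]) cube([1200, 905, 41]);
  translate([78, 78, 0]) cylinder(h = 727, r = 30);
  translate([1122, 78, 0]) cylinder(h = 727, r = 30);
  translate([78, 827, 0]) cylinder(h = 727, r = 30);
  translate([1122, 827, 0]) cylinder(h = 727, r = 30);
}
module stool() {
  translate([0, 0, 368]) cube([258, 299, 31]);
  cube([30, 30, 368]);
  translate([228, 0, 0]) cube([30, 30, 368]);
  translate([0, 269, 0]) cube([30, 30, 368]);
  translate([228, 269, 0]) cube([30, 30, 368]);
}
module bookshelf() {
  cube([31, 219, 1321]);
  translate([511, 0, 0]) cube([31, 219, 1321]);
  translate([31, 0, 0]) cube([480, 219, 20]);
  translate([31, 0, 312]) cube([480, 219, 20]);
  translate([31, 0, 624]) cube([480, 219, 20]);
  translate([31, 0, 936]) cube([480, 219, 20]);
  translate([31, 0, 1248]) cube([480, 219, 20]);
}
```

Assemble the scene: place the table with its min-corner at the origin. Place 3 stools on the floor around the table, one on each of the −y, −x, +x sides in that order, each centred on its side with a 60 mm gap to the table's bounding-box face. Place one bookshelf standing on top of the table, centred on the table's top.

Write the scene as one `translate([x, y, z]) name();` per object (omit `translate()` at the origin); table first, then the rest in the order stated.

table();
translate([471, -359, 0]) stool();
translate([-318, 303, 0]) stool();
translate([1260, 303, 0]) stool();
translate([329, 343, 768]) bookshelf();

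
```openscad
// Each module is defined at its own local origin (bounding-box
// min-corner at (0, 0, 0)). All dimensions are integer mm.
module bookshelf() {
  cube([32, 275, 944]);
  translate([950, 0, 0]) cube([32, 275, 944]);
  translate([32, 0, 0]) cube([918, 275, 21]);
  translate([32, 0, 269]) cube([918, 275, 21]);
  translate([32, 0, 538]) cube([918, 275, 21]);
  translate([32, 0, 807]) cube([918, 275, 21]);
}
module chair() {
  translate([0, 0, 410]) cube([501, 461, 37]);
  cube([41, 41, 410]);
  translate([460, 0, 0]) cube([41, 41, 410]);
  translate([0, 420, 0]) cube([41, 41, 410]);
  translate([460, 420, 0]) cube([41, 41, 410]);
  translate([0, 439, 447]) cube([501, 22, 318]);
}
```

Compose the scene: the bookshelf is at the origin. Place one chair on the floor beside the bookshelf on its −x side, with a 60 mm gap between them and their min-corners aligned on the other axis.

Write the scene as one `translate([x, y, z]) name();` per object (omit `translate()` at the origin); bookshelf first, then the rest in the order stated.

bookshelf();
translate([-561, 0, 0]) chair();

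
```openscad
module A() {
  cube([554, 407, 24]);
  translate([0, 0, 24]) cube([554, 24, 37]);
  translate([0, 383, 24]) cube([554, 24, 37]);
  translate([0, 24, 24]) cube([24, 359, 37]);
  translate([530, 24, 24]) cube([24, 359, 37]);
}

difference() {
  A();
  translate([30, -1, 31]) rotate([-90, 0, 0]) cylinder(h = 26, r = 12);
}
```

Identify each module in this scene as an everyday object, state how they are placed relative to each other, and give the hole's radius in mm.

The subtracted cylinder has r = 12 mm.

A is an open box. The open box has a circular hole through its front wall. The hole's radius is 12 mm.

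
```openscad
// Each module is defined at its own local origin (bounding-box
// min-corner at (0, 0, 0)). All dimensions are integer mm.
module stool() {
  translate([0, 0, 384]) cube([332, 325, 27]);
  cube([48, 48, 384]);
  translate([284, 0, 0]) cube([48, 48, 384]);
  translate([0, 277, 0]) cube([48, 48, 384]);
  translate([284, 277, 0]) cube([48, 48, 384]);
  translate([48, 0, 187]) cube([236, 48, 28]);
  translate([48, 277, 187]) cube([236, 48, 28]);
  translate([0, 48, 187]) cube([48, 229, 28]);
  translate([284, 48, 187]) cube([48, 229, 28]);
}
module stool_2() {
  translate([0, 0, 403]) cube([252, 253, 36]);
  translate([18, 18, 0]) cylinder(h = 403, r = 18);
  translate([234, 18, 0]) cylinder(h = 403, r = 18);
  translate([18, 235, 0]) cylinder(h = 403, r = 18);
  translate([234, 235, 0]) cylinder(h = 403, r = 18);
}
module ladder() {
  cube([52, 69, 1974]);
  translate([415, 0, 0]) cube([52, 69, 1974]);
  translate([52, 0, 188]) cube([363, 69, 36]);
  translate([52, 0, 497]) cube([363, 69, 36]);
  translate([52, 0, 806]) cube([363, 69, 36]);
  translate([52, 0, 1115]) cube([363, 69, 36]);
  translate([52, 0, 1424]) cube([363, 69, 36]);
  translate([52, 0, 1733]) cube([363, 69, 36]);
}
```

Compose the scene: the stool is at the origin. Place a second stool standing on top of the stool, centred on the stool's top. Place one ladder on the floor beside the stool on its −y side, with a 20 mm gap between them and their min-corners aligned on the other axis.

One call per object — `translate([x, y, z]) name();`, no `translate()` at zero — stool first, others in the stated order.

stool();
translate([40, 36, 411]) stool_2();
translate([0, -89, 0]) ladder();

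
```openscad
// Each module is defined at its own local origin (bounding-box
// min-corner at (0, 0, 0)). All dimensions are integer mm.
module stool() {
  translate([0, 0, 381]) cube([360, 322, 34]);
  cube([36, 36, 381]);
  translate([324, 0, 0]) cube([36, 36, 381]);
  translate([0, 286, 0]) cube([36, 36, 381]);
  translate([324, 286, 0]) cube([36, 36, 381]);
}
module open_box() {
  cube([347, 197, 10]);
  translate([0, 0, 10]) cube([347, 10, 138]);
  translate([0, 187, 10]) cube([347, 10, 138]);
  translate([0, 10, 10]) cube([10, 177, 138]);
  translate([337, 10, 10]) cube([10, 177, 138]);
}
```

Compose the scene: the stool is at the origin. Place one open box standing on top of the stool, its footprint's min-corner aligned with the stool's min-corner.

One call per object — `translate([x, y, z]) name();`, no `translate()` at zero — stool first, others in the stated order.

stool();
translate([0, 0, 415]) open_box();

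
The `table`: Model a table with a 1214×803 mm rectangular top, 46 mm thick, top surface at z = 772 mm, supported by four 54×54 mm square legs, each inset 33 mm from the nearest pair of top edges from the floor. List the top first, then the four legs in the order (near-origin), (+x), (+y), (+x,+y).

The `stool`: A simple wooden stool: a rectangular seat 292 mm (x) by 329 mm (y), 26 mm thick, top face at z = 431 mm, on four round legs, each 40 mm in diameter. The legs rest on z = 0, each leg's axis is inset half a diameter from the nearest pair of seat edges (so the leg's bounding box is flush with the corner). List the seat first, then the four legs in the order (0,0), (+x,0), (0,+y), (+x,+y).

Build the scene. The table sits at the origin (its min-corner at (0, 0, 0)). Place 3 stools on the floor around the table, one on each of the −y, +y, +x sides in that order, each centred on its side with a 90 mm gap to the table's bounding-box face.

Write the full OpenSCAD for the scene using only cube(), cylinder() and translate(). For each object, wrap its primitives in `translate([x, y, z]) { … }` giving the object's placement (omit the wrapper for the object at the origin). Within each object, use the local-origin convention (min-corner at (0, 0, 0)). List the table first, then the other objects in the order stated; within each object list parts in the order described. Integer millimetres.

translate([0, 0, 726]) cube([1214, 803, 46]);
translate([33, 33, 0]) cube([54, 54, 726]);
translate([1127, 33, 0]) cube([54, 54, 726]);
translate([33, 716, 0]) cube([54, 54, 726]);
translate([1127, 716, 0]) cube([54, 54, 726]);
translate([461, -419, 0]) {
  translate([0, 0, 405]) cube([292, 329, 26]);
  translate([20, 20, 0]) cylinder(h = 405, r = 20);
  translate([272, 20, 0]) cylinder(h = 405, r = 20);
  translate([20, 309, 0]) cylinder(h = 405, r = 20);
  translate([272, 309, 0]) cylinder(h = 405, r = 20);
}
translate([461, 893, 0]) {
  translate([0, 0, 405]) cube([292, 329, 26]);
  translate([20, 20, 0]) cylinder(h = 405, r = 20);
  translate([272, 20, 0]) cylinder(h = 405, r = 20);
  translate([20, 309, 0]) cylinder(h = 405, r = 20);
  translate([272, 309, 0]) cylinder(h = 405, r = 20);
}
translate([1304, 237, 0]) {
  translate([0, 0, 405]) cube([292, 329, 26]);
  translate([20, 20, 0]) cylinder(h = 405, r = 20);
  translate([272, 20, 0]) cylinder(h = 405, r = 20);
  translate([20, 309, 0]) cylinder(h = 405, r = 20);
  translate([272, 309, 0]) cylinder(h = 405, r = 20);
}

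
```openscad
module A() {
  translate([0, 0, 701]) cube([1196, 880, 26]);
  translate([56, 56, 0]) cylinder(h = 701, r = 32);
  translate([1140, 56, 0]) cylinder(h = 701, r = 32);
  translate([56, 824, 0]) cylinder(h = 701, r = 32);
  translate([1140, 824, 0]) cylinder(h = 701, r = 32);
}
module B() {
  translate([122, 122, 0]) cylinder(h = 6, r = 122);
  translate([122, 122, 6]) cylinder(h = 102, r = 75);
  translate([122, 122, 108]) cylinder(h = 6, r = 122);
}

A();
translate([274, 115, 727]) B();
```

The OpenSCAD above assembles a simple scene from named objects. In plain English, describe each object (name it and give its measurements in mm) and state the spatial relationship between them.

A is a table: top 1196 mm (x) × 880 mm (y), 26 mm thick, upper face at z = 727 mm, on four round legs of 64 mm diameter, each leg's bounding box inset 24 mm from the nearest pair of top edges, running from z = 0 to the bottom of the top.

B is a spool: two coaxial disc flanges of radius 122 mm and thickness 6 mm, joined by a core cylinder of radius 75 mm and height 102 mm. The lower flange rests on z = 0 and the three cylinders share a vertical axis.

The spool is on top of the table.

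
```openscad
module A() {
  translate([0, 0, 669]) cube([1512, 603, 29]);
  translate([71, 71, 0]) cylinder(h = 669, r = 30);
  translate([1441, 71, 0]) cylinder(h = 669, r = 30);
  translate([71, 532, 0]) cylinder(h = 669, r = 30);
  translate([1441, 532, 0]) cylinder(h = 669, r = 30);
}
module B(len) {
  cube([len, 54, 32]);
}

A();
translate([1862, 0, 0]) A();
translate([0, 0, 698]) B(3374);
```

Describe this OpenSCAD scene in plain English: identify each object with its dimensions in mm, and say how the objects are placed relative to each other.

A is a table: top 1512 mm (x) × 603 mm (y), 29 mm thick, upper face at z = 698 mm, on four round legs of 60 mm diameter, each leg's bounding box inset 41 mm from the nearest pair of top edges, running from z = 0 to the bottom of the top.

B is a rectangular beam 3374 mm long (x), 54 mm deep (y), 32 mm thick (z).

The beam spans the tops of two tables placed 350 mm apart, resting at z = 698 mm.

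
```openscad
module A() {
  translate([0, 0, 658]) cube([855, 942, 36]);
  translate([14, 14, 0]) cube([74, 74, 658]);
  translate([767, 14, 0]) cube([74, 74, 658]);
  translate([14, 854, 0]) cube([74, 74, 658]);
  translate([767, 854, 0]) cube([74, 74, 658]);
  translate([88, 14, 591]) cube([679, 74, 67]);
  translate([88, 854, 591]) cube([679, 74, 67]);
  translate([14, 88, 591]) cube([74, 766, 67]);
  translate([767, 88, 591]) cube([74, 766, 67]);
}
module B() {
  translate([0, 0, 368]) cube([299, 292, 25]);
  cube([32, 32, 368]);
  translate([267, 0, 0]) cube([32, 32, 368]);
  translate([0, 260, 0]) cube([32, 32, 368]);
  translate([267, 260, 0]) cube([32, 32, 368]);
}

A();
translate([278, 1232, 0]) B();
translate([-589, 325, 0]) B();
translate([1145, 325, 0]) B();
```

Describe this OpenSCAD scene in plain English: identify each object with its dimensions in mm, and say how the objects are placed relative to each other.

A is a table with a 855×942 mm rectangular top, 36 mm thick, top surface at z = 694 mm, supported by four 74×74 mm square legs, each inset 14 mm from the nearest pair of top edges, running from the floor. Four apron rails, 74 mm thick and 67 mm tall, run between adjacent legs with their top edges flush with the underside of the top and their outer faces flush with the legs' outer faces.

B is a four-legged stool. The seat is 299×292 mm, 25 mm thick, top at z = 393 mm. It stands on four square legs, each 32×32 mm in cross-section, from z = 0 to the seat underside, each flush with a corner of the seat.

Three stools sit around the table at the +y, −x, +x sides.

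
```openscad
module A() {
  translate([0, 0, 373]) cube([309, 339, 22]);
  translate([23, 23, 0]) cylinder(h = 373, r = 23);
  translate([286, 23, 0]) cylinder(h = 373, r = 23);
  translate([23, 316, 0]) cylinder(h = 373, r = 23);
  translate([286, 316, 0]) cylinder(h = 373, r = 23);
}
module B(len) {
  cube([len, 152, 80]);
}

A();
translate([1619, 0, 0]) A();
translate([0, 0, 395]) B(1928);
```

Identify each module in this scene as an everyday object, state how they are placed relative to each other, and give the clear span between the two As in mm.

A is a stool. B is a beam. A beam spans the tops of two stools. The clear span between the two stools is 1310 mm.

Second stool starts at x = 1619; first ends at x = 309; clear span = 1619 − 309 = 1310 mm.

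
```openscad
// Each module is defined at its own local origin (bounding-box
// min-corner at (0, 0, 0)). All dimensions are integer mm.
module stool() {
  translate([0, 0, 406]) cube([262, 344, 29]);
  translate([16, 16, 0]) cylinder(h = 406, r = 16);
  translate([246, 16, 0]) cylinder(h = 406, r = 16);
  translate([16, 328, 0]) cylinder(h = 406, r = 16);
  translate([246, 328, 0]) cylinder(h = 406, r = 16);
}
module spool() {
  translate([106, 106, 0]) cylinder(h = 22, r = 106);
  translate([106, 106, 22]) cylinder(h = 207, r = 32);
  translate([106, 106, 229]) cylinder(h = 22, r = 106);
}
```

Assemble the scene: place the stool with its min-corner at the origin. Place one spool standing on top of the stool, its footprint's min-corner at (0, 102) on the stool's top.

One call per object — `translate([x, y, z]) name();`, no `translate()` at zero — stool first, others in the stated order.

stool();
translate([0, 102, 435]) spool();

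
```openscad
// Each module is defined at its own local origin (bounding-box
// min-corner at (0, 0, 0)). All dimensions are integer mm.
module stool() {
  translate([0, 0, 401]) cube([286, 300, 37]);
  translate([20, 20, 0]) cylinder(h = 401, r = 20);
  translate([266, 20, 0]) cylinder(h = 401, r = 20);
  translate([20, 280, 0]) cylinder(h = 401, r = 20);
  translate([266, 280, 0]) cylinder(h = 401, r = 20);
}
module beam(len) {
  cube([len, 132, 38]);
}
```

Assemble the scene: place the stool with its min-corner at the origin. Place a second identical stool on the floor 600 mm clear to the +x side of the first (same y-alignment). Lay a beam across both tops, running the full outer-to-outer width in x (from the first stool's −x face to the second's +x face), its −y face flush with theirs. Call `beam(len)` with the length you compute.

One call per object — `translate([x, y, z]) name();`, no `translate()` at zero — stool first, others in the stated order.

stool();
translate([886, 0, 0]) stool();
translate([0, 0, 438]) beam(1172);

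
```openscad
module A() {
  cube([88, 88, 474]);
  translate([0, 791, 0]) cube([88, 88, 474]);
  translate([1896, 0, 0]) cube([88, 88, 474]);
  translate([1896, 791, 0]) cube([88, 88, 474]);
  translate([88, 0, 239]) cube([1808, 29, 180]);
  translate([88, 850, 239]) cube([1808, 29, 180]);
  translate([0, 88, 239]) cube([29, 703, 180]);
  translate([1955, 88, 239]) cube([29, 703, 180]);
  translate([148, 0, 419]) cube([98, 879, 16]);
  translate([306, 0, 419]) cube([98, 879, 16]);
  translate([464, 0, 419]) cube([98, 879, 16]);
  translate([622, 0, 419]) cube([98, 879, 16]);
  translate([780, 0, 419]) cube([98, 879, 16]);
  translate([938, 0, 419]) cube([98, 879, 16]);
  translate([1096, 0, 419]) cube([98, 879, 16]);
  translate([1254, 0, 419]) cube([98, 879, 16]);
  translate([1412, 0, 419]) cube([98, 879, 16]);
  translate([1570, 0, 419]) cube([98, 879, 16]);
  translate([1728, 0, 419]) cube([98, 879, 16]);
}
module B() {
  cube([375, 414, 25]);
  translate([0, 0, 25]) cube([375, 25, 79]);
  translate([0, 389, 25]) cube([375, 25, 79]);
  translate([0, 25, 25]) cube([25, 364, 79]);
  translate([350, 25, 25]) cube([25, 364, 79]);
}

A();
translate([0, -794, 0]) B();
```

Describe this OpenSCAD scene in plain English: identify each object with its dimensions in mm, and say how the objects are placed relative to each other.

A is a bed frame 1984 mm long (x) by 879 mm wide (y). Four 88×88 mm corner posts, 474 mm tall, at the corners of the footprint. Four rails of 29 mm thickness and 180 mm height run between adjacent posts with their undersides at z = 239 mm, their outer faces flush with the outside of the frame (the two x-running rails run between the posts' inner faces; the two y-running rails run between the posts' inner faces). 11 slats, each 98 mm wide (x) and 16 mm thick, lie across the top of the two x-running rails, running the full 879 mm width of the frame in y; the slats are evenly spaced along x between the inner faces of the end posts with equal gaps (rounded down to the nearest mm) at the −x end and between each pair — any rounding remainder accumulates at the +x end.

B is an open storage box with external size 375×414×104 mm and wall thickness 25 mm (the base is also 25 mm thick). The base covers the whole footprint; the four walls stand on the base, with the y-facing walls full-width and the x-facing walls fitting between their inner faces.

The open box is on the floor beside the bed frame on its −y side.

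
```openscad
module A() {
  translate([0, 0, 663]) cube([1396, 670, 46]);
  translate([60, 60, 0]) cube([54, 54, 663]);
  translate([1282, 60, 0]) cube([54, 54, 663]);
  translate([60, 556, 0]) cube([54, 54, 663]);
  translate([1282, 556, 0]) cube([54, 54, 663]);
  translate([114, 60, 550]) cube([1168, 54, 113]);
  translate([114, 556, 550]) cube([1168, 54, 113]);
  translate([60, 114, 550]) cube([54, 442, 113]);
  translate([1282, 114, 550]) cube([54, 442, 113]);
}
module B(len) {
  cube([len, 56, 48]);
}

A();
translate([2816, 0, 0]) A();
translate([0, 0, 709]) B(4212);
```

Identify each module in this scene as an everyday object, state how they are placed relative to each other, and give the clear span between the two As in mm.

A is a table. B is a beam. A beam spans the tops of two tables. The clear span between the two tables is 1420 mm.

Second table starts at x = 2816; first ends at x = 1396; clear span = 2816 − 1396 = 1420 mm.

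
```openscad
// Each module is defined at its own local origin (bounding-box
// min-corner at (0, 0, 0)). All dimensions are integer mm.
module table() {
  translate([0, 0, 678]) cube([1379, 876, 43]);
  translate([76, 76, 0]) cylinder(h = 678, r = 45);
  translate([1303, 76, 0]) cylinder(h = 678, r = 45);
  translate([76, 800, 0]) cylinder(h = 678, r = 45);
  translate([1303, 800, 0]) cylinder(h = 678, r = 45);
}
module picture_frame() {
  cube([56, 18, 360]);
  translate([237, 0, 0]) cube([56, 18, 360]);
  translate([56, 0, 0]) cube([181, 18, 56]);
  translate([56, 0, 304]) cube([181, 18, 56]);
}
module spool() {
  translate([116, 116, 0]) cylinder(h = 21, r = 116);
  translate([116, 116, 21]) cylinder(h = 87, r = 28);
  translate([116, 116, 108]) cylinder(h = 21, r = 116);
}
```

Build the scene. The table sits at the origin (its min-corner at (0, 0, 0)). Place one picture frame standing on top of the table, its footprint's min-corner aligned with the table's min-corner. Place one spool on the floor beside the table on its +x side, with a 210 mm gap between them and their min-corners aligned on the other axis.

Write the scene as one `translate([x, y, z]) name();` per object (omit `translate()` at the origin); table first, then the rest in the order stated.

table();
translate([0, 0, 721]) picture_frame();
translate([1589, 0, 0]) spool();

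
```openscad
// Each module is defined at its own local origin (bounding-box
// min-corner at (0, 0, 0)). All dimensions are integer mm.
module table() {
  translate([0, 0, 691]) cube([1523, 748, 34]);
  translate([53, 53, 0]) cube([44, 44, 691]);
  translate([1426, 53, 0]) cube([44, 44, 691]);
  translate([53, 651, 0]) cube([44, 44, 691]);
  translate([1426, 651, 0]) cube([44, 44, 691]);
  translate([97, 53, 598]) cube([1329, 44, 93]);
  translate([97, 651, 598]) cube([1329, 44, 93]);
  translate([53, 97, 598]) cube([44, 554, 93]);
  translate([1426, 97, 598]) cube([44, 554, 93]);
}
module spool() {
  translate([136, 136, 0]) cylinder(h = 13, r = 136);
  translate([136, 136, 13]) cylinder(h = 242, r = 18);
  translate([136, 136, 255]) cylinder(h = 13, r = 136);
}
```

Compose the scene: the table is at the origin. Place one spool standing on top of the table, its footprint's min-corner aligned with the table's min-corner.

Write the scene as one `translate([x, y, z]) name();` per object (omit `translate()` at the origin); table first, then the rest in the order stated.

table();
translate([0, 0, 725]) spool();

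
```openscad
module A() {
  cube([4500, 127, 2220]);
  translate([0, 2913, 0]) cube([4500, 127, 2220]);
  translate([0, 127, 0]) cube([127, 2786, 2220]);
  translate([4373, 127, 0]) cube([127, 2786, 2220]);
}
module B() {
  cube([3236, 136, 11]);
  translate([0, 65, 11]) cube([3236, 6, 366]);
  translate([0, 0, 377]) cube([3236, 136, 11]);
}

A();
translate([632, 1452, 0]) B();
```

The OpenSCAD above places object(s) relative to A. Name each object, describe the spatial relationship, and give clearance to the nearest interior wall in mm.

A is a house frame. B is an I-beam. The I-beam sits inside the house frame, centred. The clearance to the nearest interior wall is 505 mm.

Clearances: x = 505, y = 1325; minimum 505 mm.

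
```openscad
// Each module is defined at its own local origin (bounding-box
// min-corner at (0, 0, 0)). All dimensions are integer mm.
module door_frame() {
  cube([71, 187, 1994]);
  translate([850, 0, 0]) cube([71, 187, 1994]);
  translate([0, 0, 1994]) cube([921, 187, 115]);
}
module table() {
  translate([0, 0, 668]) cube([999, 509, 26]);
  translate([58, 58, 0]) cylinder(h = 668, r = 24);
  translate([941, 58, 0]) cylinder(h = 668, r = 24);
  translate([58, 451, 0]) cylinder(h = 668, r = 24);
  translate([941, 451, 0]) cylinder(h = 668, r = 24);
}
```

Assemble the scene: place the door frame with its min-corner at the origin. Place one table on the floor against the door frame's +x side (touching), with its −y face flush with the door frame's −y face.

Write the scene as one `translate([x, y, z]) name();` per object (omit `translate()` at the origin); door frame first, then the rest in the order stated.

door_frame();
translate([921, 0, 0]) table();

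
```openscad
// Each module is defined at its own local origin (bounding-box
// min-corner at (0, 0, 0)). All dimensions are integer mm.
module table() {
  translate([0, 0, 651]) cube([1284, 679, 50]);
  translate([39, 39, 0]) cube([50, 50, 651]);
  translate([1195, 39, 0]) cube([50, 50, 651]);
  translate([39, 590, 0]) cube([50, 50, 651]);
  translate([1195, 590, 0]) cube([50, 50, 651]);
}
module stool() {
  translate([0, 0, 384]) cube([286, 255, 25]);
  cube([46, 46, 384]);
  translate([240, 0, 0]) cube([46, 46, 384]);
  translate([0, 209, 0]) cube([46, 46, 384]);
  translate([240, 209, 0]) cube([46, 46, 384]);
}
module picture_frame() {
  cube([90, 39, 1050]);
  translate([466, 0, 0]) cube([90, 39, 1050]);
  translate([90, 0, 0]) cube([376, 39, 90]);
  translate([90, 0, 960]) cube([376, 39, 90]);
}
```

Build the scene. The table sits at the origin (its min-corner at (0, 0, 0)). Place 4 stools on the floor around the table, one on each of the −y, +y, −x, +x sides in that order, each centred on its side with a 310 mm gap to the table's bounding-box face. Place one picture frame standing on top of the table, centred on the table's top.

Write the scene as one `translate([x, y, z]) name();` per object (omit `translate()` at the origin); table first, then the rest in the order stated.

table();
translate([499, -565, 0]) stool();
translate([499, 989, 0]) stool();
translate([-596, 212, 0]) stool();
translate([1594, 212, 0]) stool();
translate([364, 320, 701]) picture_frame();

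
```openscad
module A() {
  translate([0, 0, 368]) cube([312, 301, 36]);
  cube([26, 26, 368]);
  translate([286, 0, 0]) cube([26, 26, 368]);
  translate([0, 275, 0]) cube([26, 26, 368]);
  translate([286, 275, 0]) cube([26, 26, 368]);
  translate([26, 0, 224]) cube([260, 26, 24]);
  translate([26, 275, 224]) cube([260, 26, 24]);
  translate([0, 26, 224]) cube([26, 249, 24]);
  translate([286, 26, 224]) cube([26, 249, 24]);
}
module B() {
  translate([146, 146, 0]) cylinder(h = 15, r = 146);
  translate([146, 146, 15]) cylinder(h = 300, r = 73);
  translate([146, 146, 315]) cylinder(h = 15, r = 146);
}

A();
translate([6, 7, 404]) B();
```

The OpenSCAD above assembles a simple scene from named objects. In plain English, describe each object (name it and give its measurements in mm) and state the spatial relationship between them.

A is a simple wooden stool: a rectangular seat 312 mm (x) by 301 mm (y), 36 mm thick, top face at z = 404 mm, on four square legs, each 26×26 mm in cross-section. The legs rest on z = 0, each flush with a corner of the seat. Four stretchers, 26 mm wide and 24 mm tall, connect adjacent legs with their undersides at z = 224 mm, each running between the inner faces of the legs it joins and aligned with the legs' outer faces on the other axis.

B is a spool: two coaxial disc flanges of radius 146 mm and thickness 15 mm, joined by a core cylinder of radius 73 mm and height 300 mm. The lower flange rests on z = 0 and the three cylinders share a vertical axis.

The spool is on top of the stool.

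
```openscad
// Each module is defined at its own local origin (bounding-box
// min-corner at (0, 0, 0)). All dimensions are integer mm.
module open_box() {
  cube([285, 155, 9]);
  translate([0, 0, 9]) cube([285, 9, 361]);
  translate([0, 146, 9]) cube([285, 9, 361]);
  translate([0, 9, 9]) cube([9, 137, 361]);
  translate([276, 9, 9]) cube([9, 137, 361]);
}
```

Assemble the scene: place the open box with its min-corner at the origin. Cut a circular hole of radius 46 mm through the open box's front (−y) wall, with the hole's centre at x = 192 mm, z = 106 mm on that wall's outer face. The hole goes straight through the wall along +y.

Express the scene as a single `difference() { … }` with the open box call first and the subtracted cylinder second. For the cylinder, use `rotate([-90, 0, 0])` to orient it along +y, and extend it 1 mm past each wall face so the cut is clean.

difference() {
  open_box();
  translate([192, -1, 106]) rotate([-90, 0, 0]) cylinder(h = 11, r = 46);
}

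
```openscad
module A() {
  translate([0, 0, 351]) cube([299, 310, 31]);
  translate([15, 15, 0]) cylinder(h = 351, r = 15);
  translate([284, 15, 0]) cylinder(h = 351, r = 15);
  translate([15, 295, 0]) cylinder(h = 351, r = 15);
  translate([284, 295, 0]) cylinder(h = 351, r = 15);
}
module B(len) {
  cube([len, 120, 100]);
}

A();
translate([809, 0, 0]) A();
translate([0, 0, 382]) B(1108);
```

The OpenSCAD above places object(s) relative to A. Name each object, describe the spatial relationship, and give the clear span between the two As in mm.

A is a stool. B is a beam. A beam spans the tops of two stools. The clear span between the two stools is 510 mm.

Second stool starts at x = 809; first ends at x = 299; clear span = 809 − 299 = 510 mm.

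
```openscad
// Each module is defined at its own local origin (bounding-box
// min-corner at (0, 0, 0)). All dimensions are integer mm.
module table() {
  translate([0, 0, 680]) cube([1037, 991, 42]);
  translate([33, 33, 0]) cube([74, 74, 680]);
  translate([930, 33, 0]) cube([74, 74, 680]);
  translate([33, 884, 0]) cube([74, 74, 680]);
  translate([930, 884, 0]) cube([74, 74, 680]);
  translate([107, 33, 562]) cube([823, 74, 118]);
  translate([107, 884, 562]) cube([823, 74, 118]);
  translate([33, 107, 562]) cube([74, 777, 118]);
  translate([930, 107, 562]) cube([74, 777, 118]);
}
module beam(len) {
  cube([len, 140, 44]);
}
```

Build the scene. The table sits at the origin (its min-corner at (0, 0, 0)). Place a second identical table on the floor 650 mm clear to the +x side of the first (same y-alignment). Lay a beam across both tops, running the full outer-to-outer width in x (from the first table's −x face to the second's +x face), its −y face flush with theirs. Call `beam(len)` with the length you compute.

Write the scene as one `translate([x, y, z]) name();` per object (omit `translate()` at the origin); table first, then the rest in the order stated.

table();
translate([1687, 0, 0]) table();
translate([0, 0, 722]) beam(2724);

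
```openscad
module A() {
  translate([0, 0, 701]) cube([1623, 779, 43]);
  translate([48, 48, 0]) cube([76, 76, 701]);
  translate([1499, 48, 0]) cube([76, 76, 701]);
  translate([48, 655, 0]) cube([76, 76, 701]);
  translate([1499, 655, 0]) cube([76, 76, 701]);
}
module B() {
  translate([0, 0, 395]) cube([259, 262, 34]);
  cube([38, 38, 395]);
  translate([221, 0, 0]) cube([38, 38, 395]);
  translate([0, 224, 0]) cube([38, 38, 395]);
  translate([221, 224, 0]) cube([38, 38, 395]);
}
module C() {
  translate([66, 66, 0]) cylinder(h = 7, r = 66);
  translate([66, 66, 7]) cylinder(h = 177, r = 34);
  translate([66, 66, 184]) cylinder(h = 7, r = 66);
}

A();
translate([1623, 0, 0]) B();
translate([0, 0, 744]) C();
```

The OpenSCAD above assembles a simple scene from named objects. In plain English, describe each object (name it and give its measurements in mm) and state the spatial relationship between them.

A is a rectangular dining table. The top is 1623×779×43 mm with its upper surface at z = 744 mm. It stands on four 76×76 mm square legs, each inset 48 mm from the nearest pair of top edges, running from the floor to the underside of the top.

B is a four-legged stool. The seat is 259×262 mm, 34 mm thick, top at z = 429 mm. It stands on four square legs, each 38×38 mm in cross-section, from z = 0 to the seat underside, each flush with a corner of the seat.

C is a spool: two coaxial disc flanges of radius 66 mm and thickness 7 mm, joined by a core cylinder of radius 34 mm and height 177 mm. The lower flange rests on z = 0 and the three cylinders share a vertical axis.

The stool is against the table's +x side, with their −y faces flush. The spool is on top of the table.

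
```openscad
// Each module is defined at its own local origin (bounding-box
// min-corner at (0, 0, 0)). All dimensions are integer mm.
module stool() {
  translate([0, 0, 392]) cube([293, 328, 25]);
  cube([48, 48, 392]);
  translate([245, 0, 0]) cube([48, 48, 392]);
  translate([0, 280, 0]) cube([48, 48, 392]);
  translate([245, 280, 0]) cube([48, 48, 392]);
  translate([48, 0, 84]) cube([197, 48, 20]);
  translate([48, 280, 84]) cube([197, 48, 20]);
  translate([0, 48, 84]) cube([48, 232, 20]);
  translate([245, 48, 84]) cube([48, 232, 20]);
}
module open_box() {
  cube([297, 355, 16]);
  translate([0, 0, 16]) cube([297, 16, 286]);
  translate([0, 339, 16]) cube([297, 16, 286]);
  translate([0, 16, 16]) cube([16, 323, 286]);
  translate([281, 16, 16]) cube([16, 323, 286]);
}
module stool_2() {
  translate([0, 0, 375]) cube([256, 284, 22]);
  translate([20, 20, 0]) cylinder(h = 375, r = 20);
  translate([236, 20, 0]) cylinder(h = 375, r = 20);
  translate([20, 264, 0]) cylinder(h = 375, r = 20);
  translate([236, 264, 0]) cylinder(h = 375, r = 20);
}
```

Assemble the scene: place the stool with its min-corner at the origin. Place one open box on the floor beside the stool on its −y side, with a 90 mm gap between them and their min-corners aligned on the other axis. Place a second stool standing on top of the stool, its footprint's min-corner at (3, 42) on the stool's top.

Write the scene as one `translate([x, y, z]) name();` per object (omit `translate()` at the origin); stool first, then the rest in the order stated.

stool();
translate([0, -445, 0]) open_box();
translate([3, 42, 417]) stool_2();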